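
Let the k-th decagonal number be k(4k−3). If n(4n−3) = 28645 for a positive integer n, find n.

Set n(4n−3) = 28645, giving 4n² − 3n − 28645 = 0.
The discriminant is 9 + 16·28645 = 458329, and √458329 = 677.
So n = (3 + 677) / 8 = 680/8 = 85.

85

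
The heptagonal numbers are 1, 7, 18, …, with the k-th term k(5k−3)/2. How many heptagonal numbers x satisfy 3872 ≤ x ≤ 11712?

29

The n-th heptagonal number is n(5n−3)/2.
Smallest index with value ≥ 3872: n = 40 (giving 3940).
Largest index with value ≤ 11712: n = 68 (giving 11458).
Indices 40 through 68: 29 terms.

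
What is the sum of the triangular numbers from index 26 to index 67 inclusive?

49469

Σ i(i+1)/2 = (Σi² + Σi) / 2 over i = 26..67.
Σi = 2278 − 325 = 1953 and Σi² = 102510 − 5525 = 96985.
(1·96985 + 1·1953) / 2 = 98938/2 = 49469.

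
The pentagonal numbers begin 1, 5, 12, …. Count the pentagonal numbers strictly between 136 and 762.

The n-th pentagonal number is n(3n−1)/2.
Smallest index with value > 136: n = 10 (giving 145).
Largest index with value < 762: n = 22 (giving 715).
Indices 10 through 22: 13 terms.

13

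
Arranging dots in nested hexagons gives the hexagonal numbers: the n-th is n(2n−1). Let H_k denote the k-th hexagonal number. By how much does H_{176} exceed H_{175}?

701

Consecutive hexagonal numbers differ by 4n − 3: here 4·176 − 3 = 701.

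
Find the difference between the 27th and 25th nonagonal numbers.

359

27·(7·27 − 5)/2 = 2484 and 25·(7·25 − 5)/2 = 2125.
Difference: 2484 − 2125 = 359.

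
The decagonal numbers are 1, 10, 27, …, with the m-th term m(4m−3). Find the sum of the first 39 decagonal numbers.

Σ i(4i−3) = 4Σi² − 3Σi over i = 1..39.
Σi = 780 and Σi² = 20540.
4·20540 − 3·780 = 79820.

79820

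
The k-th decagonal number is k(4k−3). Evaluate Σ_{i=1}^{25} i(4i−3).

Σ i(4i−3) = 4Σi² − 3Σi over i = 1..25.
Σi = 325 and Σi² = 5525.
4·5525 − 3·325 = 21125.

21125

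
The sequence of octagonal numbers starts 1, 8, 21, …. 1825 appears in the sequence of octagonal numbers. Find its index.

Set n(3n−2) = 1825, giving 3n² − 2n − 1825 = 0.
So n = (2 + 148) / 6 = 150/6 = 25.

25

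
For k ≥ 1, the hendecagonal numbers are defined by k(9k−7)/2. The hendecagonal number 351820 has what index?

Set n(9n−7)/2 = 351820, giving 9n² − 7n − 703640 = 0.
The discriminant is 49 + 72·351820 = 25331089, and √25331089 = 5033.
So n = (7 + 5033) / 18 = 5040/18 = 280.

280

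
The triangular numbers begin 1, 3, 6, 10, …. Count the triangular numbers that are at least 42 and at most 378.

19

The n-th triangular number is n(n+1)/2.
Smallest index with value ≥ 42: n = 9 (giving 45).
Largest index with value ≤ 378: n = 27 (giving 378).
Indices 9 through 27: 19 terms.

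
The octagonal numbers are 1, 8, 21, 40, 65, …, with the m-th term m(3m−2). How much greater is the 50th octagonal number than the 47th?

50·(3·50 − 2) = 7400 and 47·(3·47 − 2) = 6533.
Difference: 7400 − 6533 = 867.

867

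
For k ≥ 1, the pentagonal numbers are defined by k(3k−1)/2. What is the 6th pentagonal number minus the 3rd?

6·(3·6 − 1)/2 = 51 and 3·(3·3 − 1)/2 = 12.
Difference: 51 − 12 = 39.

39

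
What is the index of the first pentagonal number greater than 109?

9

Solve n(3n−1)/2 > 109 for integer n.
The largest n with value ≤ 109 is 8 (since 92 ≤ 109 < 117), so the first above is n = 9, value 117.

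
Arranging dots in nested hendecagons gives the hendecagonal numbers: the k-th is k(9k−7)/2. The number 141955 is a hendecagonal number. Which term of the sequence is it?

Set n(9n−7)/2 = 141955, giving 9n² − 7n − 283910 = 0.
The discriminant is 49 + 72·141955 = 10220809, and √10220809 = 3197.
So n = (7 + 3197) / 18 = 3204/18 = 178.

178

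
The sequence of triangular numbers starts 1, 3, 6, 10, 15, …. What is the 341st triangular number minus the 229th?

341·342/2 = 58311 and 229·230/2 = 26335.
Difference: 58311 − 26335 = 31976.

31976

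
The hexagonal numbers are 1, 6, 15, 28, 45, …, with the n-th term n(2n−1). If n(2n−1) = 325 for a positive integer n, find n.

Set n(2n−1) = 325, giving 2n² − n − 325 = 0.
The discriminant is 1 + 8·325 = 2601, and √2601 = 51.
So n = (1 + 51) / 4 = 52/4 = 13.
Check: 13·(2·13 − 1) = 325. ✓

13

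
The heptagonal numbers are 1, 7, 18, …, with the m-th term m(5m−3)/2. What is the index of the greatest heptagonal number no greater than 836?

18

Solve n(5n−3)/2 ≤ 836 for integer n.
n = 18 gives 783 ≤ 836, while n = 19 gives 874 > 836; so the answer is index 18.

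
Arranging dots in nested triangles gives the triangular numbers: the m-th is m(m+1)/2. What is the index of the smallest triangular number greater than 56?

Solve n(n+1)/2 > 56 for integer n.
The largest n with value ≤ 56 is 10 (since 55 ≤ 56 < 66), so the first above is n = 11, value 66.

11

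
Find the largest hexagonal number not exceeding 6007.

Solve n(2n−1) ≤ 6007 for integer n.
n = 55 gives 5995 ≤ 6007, while n = 56 gives 6216 > 6007; so the answer is 5995.

5995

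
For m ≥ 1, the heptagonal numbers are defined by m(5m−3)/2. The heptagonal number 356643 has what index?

Set n(5n−3)/2 = 356643, giving 5n² − 3n − 713286 = 0.
So n = (3 + 3777) / 10 = 3780/10 = 378.

378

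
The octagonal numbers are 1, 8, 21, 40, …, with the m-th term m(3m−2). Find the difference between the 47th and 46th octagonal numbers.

277

Consecutive octagonal numbers differ by 6n − 5: here 6·47 − 5 = 277.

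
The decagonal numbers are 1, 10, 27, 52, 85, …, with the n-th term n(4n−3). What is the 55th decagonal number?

The 55th decagonal number is n(4n−3) with n = 55.
55·(4·55 − 3) = 55·217 = 11935.

11935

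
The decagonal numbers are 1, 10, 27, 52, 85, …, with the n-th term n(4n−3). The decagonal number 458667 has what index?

339

Set n(4n−3) = 458667, giving 4n² − 3n − 458667 = 0.
The discriminant is 9 + 16·458667 = 7338681, and √7338681 = 2709.
So n = (3 + 2709) / 8 = 2712/8 = 339.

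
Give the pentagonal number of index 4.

The 4th pentagonal number is n(3n−1)/2 with n = 4.
4·(3·4 − 1)/2 = 4·11/2 = 22.

22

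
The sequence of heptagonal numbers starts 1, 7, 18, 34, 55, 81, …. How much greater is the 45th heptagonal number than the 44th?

Consecutive heptagonal numbers differ by 5n − 4: here 5·45 − 4 = 221.

221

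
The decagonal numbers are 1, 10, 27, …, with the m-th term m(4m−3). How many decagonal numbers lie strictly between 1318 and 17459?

The n-th decagonal number is n(4n−3).
Smallest index with value > 1318: n = 19 (giving 1387).
Largest index with value < 17459: n = 66 (giving 17226).
Indices 19 through 66: 48 terms.

48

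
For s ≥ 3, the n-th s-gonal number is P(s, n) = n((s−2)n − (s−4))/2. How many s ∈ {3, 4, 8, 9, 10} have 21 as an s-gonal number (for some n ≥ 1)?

s = 3: P(3, 6) = 21. ✓
s = 4: P(4, 4) = 16 and P(4, 5) = 25; 21 is not s-gonal.
s = 8: P(8, 3) = 21. ✓
s = 9: P(9, 2) = 9 and P(9, 3) = 24; 21 is not s-gonal.
s = 10: P(10, 2) = 10 and P(10, 3) = 27; 21 is not s-gonal.
Hits: s ∈ {3, 8} → 2.

2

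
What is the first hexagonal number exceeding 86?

Solve n(2n−1) > 86 for integer n.
The largest n with value ≤ 86 is 6 (since 66 ≤ 86 < 91), so the first above is n = 7, value 91.

91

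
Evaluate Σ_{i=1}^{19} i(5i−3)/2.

5890

Σ i(5i−3)/2 = (5Σi² − 3Σi) / 2 over i = 1..19.
Σi = 190 and Σi² = 2470.
(5·2470 − 3·190) / 2 = 11780/2 = 5890.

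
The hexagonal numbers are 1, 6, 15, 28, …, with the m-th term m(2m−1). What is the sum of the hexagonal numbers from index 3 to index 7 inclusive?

Σ i(2i−1) = 2Σi² − Σi over i = 3..7.
Σi = 28 − 3 = 25 and Σi² = 140 − 5 = 135.
2·135 − 1·25 = 245.

245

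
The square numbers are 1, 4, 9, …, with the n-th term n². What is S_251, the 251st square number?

63001

251² = 63001.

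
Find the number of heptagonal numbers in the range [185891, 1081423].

The n-th heptagonal number is n(5n−3)/2.
Smallest index with value ≥ 185891: n = 273 (giving 185913).
Largest index with value ≤ 1081423: n = 658 (giving 1081423).
Indices 273 through 658: 386 terms.

386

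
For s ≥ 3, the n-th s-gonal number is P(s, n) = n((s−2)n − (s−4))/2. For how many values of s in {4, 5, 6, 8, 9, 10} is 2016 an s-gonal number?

s = 4: P(4, 44) = 1936 and P(4, 45) = 2025; 2016 is not s-gonal.
s = 5: P(5, 36) = 1926 and P(5, 37) = 2035; 2016 is not s-gonal.
s = 6: P(6, 32) = 2016. ✓
s = 8: P(8, 26) = 1976 and P(8, 27) = 2133; 2016 is not s-gonal.
s = 9: P(9, 24) = 1956 and P(9, 25) = 2125; 2016 is not s-gonal.
s = 10: P(10, 22) = 1870 and P(10, 23) = 2047; 2016 is not s-gonal.
Hits: s ∈ {6} → 1.

1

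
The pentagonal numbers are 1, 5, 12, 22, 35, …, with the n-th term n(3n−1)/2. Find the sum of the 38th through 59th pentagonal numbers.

Σ i(3i−1)/2 = (3Σi² − Σi) / 2 over i = 38..59.
Σi = 1770 − 703 = 1067 and Σi² = 70210 − 17575 = 52635.
(3·52635 − 1·1067) / 2 = 156838/2 = 78419.

78419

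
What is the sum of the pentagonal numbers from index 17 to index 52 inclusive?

69480

Σ i(3i−1)/2 = (3Σi² − Σi) / 2 over i = 17..52.
Σi = 1378 − 136 = 1242 and Σi² = 48230 − 1496 = 46734.
(3·46734 − 1·1242) / 2 = 138960/2 = 69480.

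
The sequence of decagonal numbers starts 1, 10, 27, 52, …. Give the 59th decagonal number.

59·(4·59 − 3) = 59·233 = 13747.

13747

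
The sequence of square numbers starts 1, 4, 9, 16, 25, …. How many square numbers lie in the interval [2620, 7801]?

37

The n-th square number is n².
Smallest index with value ≥ 2620: n = 52 (giving 2704).
Largest index with value ≤ 7801: n = 88 (giving 7744).
Indices 52 through 88: 37 terms.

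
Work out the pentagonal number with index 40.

2380

The 40th pentagonal number is n(3n−1)/2 with n = 40.
40·(3·40 − 1)/2 = 40·119/2 = 2380.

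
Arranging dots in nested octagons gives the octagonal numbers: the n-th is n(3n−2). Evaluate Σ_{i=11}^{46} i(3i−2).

97326

Σ i(3i−2) = 3Σi² − 2Σi over i = 11..46.
Σi = 1081 − 55 = 1026 and Σi² = 33511 − 385 = 33126.
3·33126 − 2·1026 = 97326.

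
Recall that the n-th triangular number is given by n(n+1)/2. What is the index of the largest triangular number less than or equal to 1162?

47

Solve n(n+1)/2 ≤ 1162 for integer n.
n = 47 gives 1128 ≤ 1162, while n = 48 gives 1176 > 1162; so the answer is index 47.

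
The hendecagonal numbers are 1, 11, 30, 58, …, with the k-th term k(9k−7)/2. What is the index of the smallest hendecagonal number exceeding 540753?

348

Solve n(9n−7)/2 > 540753 for integer n.
The largest n with value ≤ 540753 is 347 (since 540626 ≤ 540753 < 543750), so the first above is n = 348, value 543750.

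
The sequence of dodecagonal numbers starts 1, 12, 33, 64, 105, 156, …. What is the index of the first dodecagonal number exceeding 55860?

Solve n(5n−4) > 55860 for integer n.
The largest n with value ≤ 55860 is 106 (since 55756 ≤ 55860 < 56817), so the first above is n = 107, value 56817.

107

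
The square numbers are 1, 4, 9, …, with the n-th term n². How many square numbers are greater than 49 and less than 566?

16

The n-th square number is n².
Smallest index with value > 49: n = 8 (giving 64).
Largest index with value < 566: n = 23 (giving 529).
Indices 8 through 23: 16 terms.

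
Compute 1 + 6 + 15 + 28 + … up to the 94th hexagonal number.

558125

Σ i(2i−1) = 2Σi² − Σi over i = 1..94.
Σi = 4465 and Σi² = 281295.
2·281295 − 1·4465 = 558125.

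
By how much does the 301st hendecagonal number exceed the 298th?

301·(9·301 − 7)/2 = 406651 and 298·(9·298 − 7)/2 = 398575.
Difference: 406651 − 398575 = 8076.

8076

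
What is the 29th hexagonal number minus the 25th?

29·(2·29 − 1) = 1653 and 25·(2·25 − 1) = 1225.
Difference: 1653 − 1225 = 428.

428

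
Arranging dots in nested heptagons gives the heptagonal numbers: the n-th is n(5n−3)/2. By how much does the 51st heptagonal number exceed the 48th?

738

51·(5·51 − 3)/2 = 6426 and 48·(5·48 − 3)/2 = 5688.
Difference: 6426 − 5688 = 738.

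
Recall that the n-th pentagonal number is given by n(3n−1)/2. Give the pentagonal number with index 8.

The 8th pentagonal number is n(3n−1)/2 with n = 8.
8·(3·8 − 1)/2 = 8·23/2 = 92.

92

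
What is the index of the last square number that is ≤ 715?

Solve n² ≤ 715 for integer n.
n = 26 gives 676 ≤ 715, while n = 27 gives 729 > 715; so the answer is index 26.

26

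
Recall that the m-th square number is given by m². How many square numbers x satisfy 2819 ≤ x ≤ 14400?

67

The n-th square number is n².
Smallest index with value ≥ 2819: n = 54 (giving 2916).
Largest index with value ≤ 14400: n = 120 (giving 14400).
Indices 54 through 120: 67 terms.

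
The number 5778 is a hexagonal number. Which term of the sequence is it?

54

Set n(2n−1) = 5778, giving 2n² − n − 5778 = 0.
The discriminant is 1 + 8·5778 = 46225, and √46225 = 215.
So n = (1 + 215) / 4 = 216/4 = 54.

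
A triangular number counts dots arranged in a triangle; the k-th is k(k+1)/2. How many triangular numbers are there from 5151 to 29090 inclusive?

140

The n-th triangular number is n(n+1)/2.
Smallest index with value ≥ 5151: n = 101 (giving 5151).
Largest index with value ≤ 29090: n = 240 (giving 28920).
Indices 101 through 240: 140 terms.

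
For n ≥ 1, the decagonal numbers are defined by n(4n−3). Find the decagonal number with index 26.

The 26th decagonal number is n(4n−3) with n = 26.
26·(4·26 − 3) = 26·101 = 2626.

2626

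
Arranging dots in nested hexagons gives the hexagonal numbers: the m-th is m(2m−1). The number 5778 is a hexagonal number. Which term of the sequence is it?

Set n(2n−1) = 5778, giving 2n² − n − 5778 = 0.
The discriminant is 1 + 8·5778 = 46225, and √46225 = 215.
So n = (1 + 215) / 4 = 216/4 = 54.
Check: 54·(2·54 − 1) = 5778. ✓

54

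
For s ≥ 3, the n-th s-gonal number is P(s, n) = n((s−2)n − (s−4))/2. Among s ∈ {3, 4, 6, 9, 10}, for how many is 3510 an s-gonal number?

s = 3: P(3, 83) = 3486 and P(3, 84) = 3570; 3510 is not s-gonal.
s = 4: P(4, 59) = 3481 and P(4, 60) = 3600; 3510 is not s-gonal.
s = 6: P(6, 42) = 3486 and P(6, 43) = 3655; 3510 is not s-gonal.
s = 9: P(9, 32) = 3504 and P(9, 33) = 3729; 3510 is not s-gonal.
s = 10: P(10, 30) = 3510. ✓
Hits: s ∈ {10} → 1.

1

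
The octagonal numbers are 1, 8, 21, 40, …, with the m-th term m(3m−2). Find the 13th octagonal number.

13·(3·13 − 2) = 13·37 = 481.

481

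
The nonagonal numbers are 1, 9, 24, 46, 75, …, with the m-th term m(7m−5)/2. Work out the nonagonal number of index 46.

7291

The 46th nonagonal number is n(7n−5)/2 with n = 46.
46·(7·46 − 5)/2 = 46·317/2 = 7291.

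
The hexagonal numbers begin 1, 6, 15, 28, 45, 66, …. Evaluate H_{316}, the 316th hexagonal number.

316·(2·316 − 1) = 316·631 = 199396.

199396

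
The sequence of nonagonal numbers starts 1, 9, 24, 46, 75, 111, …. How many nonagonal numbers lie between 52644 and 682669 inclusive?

The n-th nonagonal number is n(7n−5)/2.
Smallest index with value ≥ 52644: n = 123 (giving 52644).
Largest index with value ≤ 682669: n = 442 (giving 682669).
Indices 123 through 442: 320 terms.

320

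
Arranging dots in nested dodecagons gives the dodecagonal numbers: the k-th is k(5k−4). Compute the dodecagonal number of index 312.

The 312th dodecagonal number is n(5n−4) with n = 312.
312·(5·312 − 4) = 312·1556 = 485472.

485472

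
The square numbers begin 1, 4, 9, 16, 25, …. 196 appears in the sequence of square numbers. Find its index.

We need n² = 196, so n = √196 = 14.
Check: 14² = 196. ✓

14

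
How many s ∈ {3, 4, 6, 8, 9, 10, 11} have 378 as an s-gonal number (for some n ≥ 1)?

2

s = 3: P(3, 27) = 378. ✓
s = 4: P(4, 19) = 361 and P(4, 20) = 400; 378 is not s-gonal.
s = 6: P(6, 14) = 378. ✓
s = 8: P(8, 11) = 341 and P(8, 12) = 408; 378 is not s-gonal.
s = 9: P(9, 10) = 325 and P(9, 11) = 396; 378 is not s-gonal.
s = 10: P(10, 10) = 370 and P(10, 11) = 451; 378 is not s-gonal.
s = 11: P(11, 9) = 333 and P(11, 10) = 415; 378 is not s-gonal.
Hits: s ∈ {3, 6} → 2.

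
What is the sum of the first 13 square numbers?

819

Σ_{i=1}^{13} i² = 13·14·27/6 = 819.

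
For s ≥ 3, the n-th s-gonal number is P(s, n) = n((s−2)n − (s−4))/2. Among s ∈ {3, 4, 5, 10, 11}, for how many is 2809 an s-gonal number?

1

s = 3: P(3, 74) = 2775 and P(3, 75) = 2850; 2809 is not s-gonal.
s = 4: P(4, 53) = 2809. ✓
s = 5: P(5, 43) = 2752 and P(5, 44) = 2882; 2809 is not s-gonal.
s = 10: P(10, 26) = 2626 and P(10, 27) = 2835; 2809 is not s-gonal.
s = 11: P(11, 25) = 2725 and P(11, 26) = 2951; 2809 is not s-gonal.
Hits: s ∈ {4} → 1.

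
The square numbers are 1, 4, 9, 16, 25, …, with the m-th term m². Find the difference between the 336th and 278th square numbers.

35612

336² = 112896 and 278² = 77284.
Difference: 112896 − 77284 = 35612.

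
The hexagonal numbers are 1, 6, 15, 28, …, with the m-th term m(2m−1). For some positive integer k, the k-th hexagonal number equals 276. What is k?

12

Set n(2n−1) = 276, giving 2n² − n − 276 = 0.
So n = (1 + 47) / 4 = 48/4 = 12.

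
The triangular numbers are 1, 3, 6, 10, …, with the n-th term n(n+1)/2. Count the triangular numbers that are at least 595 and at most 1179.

15

The n-th triangular number is n(n+1)/2.
Smallest index with value ≥ 595: n = 34 (giving 595).
Largest index with value ≤ 1179: n = 48 (giving 1176).
Indices 34 through 48: 15 terms.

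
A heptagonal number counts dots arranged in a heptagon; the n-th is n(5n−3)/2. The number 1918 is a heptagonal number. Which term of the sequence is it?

Set n(5n−3)/2 = 1918, giving 5n² − 3n − 3836 = 0.
So n = (3 + 277) / 10 = 280/10 = 28.
Check: 28·(5·28 − 3)/2 = 1918. ✓

28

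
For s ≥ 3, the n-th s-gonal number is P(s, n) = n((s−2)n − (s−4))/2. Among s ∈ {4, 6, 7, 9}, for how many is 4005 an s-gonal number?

1

s = 4: P(4, 63) = 3969 and P(4, 64) = 4096; 4005 is not s-gonal.
s = 6: P(6, 45) = 4005. ✓
s = 7: P(7, 40) = 3940 and P(7, 41) = 4141; 4005 is not s-gonal.
s = 9: P(9, 34) = 3961 and P(9, 35) = 4200; 4005 is not s-gonal.
Hits: s ∈ {6} → 1.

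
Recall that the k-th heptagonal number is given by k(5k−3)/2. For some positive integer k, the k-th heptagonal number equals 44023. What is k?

133

Set n(5n−3)/2 = 44023, giving 5n² − 3n − 88046 = 0.
So n = (3 + 1327) / 10 = 1330/10 = 133.
Check: 133·(5·133 − 3)/2 = 44023. ✓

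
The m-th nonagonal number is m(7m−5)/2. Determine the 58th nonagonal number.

11629

58·(7·58 − 5)/2 = 58·401/2 = 11629.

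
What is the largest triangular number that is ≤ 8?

Solve n(n+1)/2 ≤ 8 for integer n.
n = 3 gives 6 ≤ 8, while n = 4 gives 10 > 8; so the answer is 6.

6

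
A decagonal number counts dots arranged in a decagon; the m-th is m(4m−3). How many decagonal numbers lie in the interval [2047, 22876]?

54

The n-th decagonal number is n(4n−3).
Smallest index with value ≥ 2047: n = 23 (giving 2047).
Largest index with value ≤ 22876: n = 76 (giving 22876).
Indices 23 through 76: 54 terms.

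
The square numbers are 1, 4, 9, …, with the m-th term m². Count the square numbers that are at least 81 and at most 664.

The n-th square number is n².
Smallest index with value ≥ 81: n = 9 (giving 81).
Largest index with value ≤ 664: n = 25 (giving 625).
Indices 9 through 25: 17 terms.

17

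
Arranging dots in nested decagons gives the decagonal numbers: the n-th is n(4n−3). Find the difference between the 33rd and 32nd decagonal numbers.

Consecutive decagonal numbers differ by 8n − 7: here 8·33 − 7 = 257.

257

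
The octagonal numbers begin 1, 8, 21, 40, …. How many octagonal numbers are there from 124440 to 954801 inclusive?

The n-th octagonal number is n(3n−2).
Smallest index with value ≥ 124440: n = 204 (giving 124440).
Largest index with value ≤ 954801: n = 564 (giving 953160).
Indices 204 through 564: 361 terms.

361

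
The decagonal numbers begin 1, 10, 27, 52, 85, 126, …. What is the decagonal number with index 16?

16·(4·16 − 3) = 16·61 = 976.

976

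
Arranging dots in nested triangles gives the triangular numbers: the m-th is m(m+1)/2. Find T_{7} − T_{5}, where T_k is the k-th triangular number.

7·8/2 = 28 and 5·6/2 = 15.
Difference: 28 − 15 = 13.

13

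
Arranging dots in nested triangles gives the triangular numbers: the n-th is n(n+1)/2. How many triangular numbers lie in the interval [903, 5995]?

68

The n-th triangular number is n(n+1)/2.
Smallest index with value ≥ 903: n = 42 (giving 903).
Largest index with value ≤ 5995: n = 109 (giving 5995).
Indices 42 through 109: 68 terms.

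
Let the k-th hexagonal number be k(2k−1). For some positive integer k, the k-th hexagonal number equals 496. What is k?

Set n(2n−1) = 496, giving 2n² − n − 496 = 0.
The discriminant is 1 + 8·496 = 3969, and √3969 = 63.
So n = (1 + 63) / 4 = 64/4 = 16.
Check: 16·(2·16 − 1) = 496. ✓

16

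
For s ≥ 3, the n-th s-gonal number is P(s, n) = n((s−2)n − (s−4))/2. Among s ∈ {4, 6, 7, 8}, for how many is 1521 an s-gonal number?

1

s = 4: P(4, 39) = 1521. ✓
s = 6: P(6, 27) = 1431 and P(6, 28) = 1540; 1521 is not s-gonal.
s = 7: P(7, 24) = 1404 and P(7, 25) = 1525; 1521 is not s-gonal.
s = 8: P(8, 22) = 1408 and P(8, 23) = 1541; 1521 is not s-gonal.
Hits: s ∈ {4} → 1.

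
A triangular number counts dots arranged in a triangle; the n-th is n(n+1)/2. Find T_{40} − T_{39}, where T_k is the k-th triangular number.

40

Consecutive triangular numbers differ by n: T_{40} − T_{39} = 40.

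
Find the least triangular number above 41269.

Solve n(n+1)/2 > 41269 for integer n.
The largest n with value ≤ 41269 is 286 (since 41041 ≤ 41269 < 41328), so the first above is n = 287, value 41328.

41328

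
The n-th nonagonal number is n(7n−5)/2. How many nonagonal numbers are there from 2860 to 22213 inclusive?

52

The n-th nonagonal number is n(7n−5)/2.
Smallest index with value ≥ 2860: n = 29 (giving 2871).
Largest index with value ≤ 22213: n = 80 (giving 22200).
Indices 29 through 80: 52 terms.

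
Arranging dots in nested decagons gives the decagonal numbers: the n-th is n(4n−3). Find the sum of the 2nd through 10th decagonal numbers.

1374

Σ i(4i−3) = 4Σi² − 3Σi over i = 2..10.
Σi = 55 − 1 = 54 and Σi² = 385 − 1 = 384.
4·384 − 3·54 = 1374.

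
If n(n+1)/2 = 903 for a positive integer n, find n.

Set n(n+1)/2 = 903, giving n² + n − 1806 = 0.
The discriminant is 1 + 8·903 = 7225, and √7225 = 85.
So n = (-1 + 85) / 2 = 84/2 = 42.
Check: 42·43/2 = 903. ✓

42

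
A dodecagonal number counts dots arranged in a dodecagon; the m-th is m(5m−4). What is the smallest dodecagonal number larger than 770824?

Solve n(5n−4) > 770824 for integer n.
The largest n with value ≤ 770824 is 393 (since 770673 ≤ 770824 < 774604), so the first above is n = 394, value 774604.

774604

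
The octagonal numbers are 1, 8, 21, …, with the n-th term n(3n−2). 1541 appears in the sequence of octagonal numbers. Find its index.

Set n(3n−2) = 1541, giving 3n² − 2n − 1541 = 0.
So n = (2 + 136) / 6 = 138/6 = 23.

23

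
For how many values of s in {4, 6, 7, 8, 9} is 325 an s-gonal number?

2

s = 4: P(4, 18) = 324 and P(4, 19) = 361; 325 is not s-gonal.
s = 6: P(6, 13) = 325. ✓
s = 7: P(7, 11) = 286 and P(7, 12) = 342; 325 is not s-gonal.
s = 8: P(8, 10) = 280 and P(8, 11) = 341; 325 is not s-gonal.
s = 9: P(9, 10) = 325. ✓
Hits: s ∈ {6, 9} → 2.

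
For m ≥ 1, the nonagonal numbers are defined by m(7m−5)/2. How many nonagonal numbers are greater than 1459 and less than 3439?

The n-th nonagonal number is n(7n−5)/2.
Smallest index with value > 1459: n = 21 (giving 1491).
Largest index with value < 3439: n = 31 (giving 3286).
Indices 21 through 31: 11 terms.

11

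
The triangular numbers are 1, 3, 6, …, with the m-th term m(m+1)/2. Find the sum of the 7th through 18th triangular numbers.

1084

Σ i(i+1)/2 = (Σi² + Σi) / 2 over i = 7..18.
Σi = 171 − 21 = 150 and Σi² = 2109 − 91 = 2018.
(1·2018 + 1·150) / 2 = 2168/2 = 1084.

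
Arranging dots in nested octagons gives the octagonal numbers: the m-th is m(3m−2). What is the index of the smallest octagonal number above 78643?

163

Solve n(3n−2) > 78643 for integer n.
The largest n with value ≤ 78643 is 162 (since 78408 ≤ 78643 < 79381), so the first above is n = 163, value 79381.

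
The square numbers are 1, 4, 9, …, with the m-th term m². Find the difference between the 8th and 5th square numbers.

8² = 64 and 5² = 25.
Difference: 64 − 25 = 39.

39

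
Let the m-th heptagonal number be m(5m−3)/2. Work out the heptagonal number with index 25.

The 25th heptagonal number is n(5n−3)/2 with n = 25.
25·(5·25 − 3)/2 = 25·122/2 = 25·61 = 1525.

1525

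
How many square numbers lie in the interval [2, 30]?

4

The n-th square number is n².
Smallest index with value ≥ 2: n = 2 (giving 4).
Largest index with value ≤ 30: n = 5 (giving 25).
Indices 2 through 5: 4 terms.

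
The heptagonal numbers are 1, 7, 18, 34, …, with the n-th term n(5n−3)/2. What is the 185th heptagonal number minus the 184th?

921

Consecutive heptagonal numbers differ by 5n − 4: here 5·185 − 4 = 921.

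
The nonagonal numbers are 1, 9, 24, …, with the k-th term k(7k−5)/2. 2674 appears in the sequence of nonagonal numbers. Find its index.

28

Set n(7n−5)/2 = 2674, giving 7n² − 5n − 5348 = 0.
The discriminant is 25 + 56·2674 = 149769, and √149769 = 387.
So n = (5 + 387) / 14 = 392/14 = 28.
Check: 28·(7·28 − 5)/2 = 2674. ✓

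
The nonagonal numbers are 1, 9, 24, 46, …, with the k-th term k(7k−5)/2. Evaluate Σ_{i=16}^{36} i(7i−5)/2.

51016

Σ i(7i−5)/2 = (7Σi² − 5Σi) / 2 over i = 16..36.
Σi = 666 − 120 = 546 and Σi² = 16206 − 1240 = 14966.
(7·14966 − 5·546) / 2 = 102032/2 = 51016.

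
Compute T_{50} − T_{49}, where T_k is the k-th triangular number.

50

Consecutive triangular numbers differ by n: T_{50} − T_{49} = 50.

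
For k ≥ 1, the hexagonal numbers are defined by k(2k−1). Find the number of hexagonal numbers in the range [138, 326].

5

The n-th hexagonal number is n(2n−1).
Smallest index with value ≥ 138: n = 9 (giving 153).
Largest index with value ≤ 326: n = 13 (giving 325).
Indices 9 through 13: 5 terms.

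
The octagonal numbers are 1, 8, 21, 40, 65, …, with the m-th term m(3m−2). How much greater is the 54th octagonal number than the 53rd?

Consecutive octagonal numbers differ by 6n − 5: here 6·54 − 5 = 319.

319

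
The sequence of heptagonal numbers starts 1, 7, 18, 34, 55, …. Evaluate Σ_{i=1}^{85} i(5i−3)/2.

Σ i(5i−3)/2 = (5Σi² − 3Σi) / 2 over i = 1..85.
Σi = 3655 and Σi² = 208335.
(5·208335 − 3·3655) / 2 = 1030710/2 = 515355.

515355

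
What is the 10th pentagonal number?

145

The 10th pentagonal number is n(3n−1)/2 with n = 10.
10·(3·10 − 1)/2 = 10·29/2 = 145.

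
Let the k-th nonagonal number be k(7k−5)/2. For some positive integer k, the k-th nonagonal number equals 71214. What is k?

Set n(7n−5)/2 = 71214, giving 7n² − 5n − 142428 = 0.
The discriminant is 25 + 56·71214 = 3988009, and √3988009 = 1997.
So n = (5 + 1997) / 14 = 2002/14 = 143.
Check: 143·(7·143 − 5)/2 = 71214. ✓

143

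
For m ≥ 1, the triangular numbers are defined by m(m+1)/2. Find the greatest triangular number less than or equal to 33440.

Solve n(n+1)/2 ≤ 33440 for integer n.
n = 258 gives 33411 ≤ 33440, while n = 259 gives 33670 > 33440; so the answer is 33411.

33411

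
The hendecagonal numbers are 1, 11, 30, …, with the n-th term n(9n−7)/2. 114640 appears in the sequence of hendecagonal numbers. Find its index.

Set n(9n−7)/2 = 114640, giving 9n² − 7n − 229280 = 0.
The discriminant is 49 + 72·114640 = 8254129, and √8254129 = 2873.
So n = (7 + 2873) / 18 = 2880/18 = 160.
Check: 160·(9·160 − 7)/2 = 114640. ✓

160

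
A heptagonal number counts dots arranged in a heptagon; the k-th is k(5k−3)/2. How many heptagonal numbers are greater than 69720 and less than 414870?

240

The n-th heptagonal number is n(5n−3)/2.
Smallest index with value > 69720: n = 168 (giving 70308).
Largest index with value < 414870: n = 407 (giving 413512).
Indices 168 through 407: 240 terms.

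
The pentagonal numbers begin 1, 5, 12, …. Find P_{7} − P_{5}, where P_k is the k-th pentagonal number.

35

7·(3·7 − 1)/2 = 70 and 5·(3·5 − 1)/2 = 35.
Difference: 70 − 35 = 35.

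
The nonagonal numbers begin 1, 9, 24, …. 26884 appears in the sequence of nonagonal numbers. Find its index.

Set n(7n−5)/2 = 26884, giving 7n² − 5n − 53768 = 0.
The discriminant is 25 + 56·26884 = 1505529, and √1505529 = 1227.
So n = (5 + 1227) / 14 = 1232/14 = 88.

88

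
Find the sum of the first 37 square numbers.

Σ_{i=1}^{37} i² = 37·38·75/6 = 17575.

17575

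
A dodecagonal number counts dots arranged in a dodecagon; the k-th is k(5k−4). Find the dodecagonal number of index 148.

108928

The 148th dodecagonal number is n(5n−4) with n = 148.
148·(5·148 − 4) = 148·736 = 108928.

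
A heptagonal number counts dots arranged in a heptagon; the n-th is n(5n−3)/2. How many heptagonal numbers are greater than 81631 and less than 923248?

The n-th heptagonal number is n(5n−3)/2.
Smallest index with value > 81631: n = 182 (giving 82537).
Largest index with value < 923248: n = 607 (giving 920212).
Indices 182 through 607: 426 terms.

426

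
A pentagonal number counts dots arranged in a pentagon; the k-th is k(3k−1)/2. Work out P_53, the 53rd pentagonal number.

4187

The 53rd pentagonal number is n(3n−1)/2 with n = 53.
53·(3·53 − 1)/2 = 53·158/2 = 53·79 = 4187.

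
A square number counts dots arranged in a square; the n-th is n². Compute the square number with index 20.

400

The 20th square number is n² with n = 20.
20² = 400.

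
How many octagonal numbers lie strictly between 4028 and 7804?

15

The n-th octagonal number is n(3n−2).
Smallest index with value > 4028: n = 37 (giving 4033).
Largest index with value < 7804: n = 51 (giving 7701).
Indices 37 through 51: 15 terms.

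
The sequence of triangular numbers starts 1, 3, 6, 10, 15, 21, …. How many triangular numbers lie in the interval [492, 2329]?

37

The n-th triangular number is n(n+1)/2.
Smallest index with value ≥ 492: n = 31 (giving 496).
Largest index with value ≤ 2329: n = 67 (giving 2278).
Indices 31 through 67: 37 terms.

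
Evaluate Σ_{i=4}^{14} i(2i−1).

Σ i(2i−1) = 2Σi² − Σi over i = 4..14.
Σi = 105 − 6 = 99 and Σi² = 1015 − 14 = 1001.
2·1001 − 1·99 = 1903.

1903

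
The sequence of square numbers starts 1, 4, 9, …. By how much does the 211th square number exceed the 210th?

n² − (n−1)² = 2n − 1, so 211² − 210² = 2·211 − 1 = 421.

421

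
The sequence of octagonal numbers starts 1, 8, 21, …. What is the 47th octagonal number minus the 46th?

277

Consecutive octagonal numbers differ by 6n − 5: here 6·47 − 5 = 277.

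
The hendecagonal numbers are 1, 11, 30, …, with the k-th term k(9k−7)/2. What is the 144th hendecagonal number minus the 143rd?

1288

Consecutive hendecagonal numbers differ by 9n − 8: here 9·144 − 8 = 1288.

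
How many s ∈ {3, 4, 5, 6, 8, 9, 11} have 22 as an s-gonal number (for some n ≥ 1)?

1

s = 3: P(3, 6) = 21 and P(3, 7) = 28; 22 is not s-gonal.
s = 4: P(4, 4) = 16 and P(4, 5) = 25; 22 is not s-gonal.
s = 5: P(5, 4) = 22. ✓
s = 6: P(6, 3) = 15 and P(6, 4) = 28; 22 is not s-gonal.
s = 8: P(8, 3) = 21 and P(8, 4) = 40; 22 is not s-gonal.
s = 9: P(9, 2) = 9 and P(9, 3) = 24; 22 is not s-gonal.
s = 11: P(11, 2) = 11 and P(11, 3) = 30; 22 is not s-gonal.
Hits: s ∈ {5} → 1.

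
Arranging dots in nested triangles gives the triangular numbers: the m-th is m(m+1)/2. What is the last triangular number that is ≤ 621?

595

Solve n(n+1)/2 ≤ 621 for integer n.
n = 34 gives 595 ≤ 621, while n = 35 gives 630 > 621; so the answer is 595.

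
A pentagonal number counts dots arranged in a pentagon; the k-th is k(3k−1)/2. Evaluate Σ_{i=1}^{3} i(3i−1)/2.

Σ i(3i−1)/2 = (3Σi² − Σi) / 2 over i = 1..3.
Σi = 6 and Σi² = 14.
(3·14 − 1·6) / 2 = 36/2 = 18.

18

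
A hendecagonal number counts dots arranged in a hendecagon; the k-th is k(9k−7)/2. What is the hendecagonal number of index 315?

445410

The 315th hendecagonal number is n(9n−7)/2 with n = 315.
315·(9·315 − 7)/2 = 315·2828/2 = 315·1414 = 445410.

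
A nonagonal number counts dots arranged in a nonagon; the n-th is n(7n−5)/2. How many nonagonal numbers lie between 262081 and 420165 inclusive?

The n-th nonagonal number is n(7n−5)/2.
Smallest index with value ≥ 262081: n = 274 (giving 262081).
Largest index with value ≤ 420165: n = 346 (giving 418141).
Indices 274 through 346: 73 terms.

73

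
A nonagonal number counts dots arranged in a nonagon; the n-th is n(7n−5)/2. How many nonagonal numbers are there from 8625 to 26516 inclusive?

38

The n-th nonagonal number is n(7n−5)/2.
Smallest index with value ≥ 8625: n = 50 (giving 8625).
Largest index with value ≤ 26516: n = 87 (giving 26274).
Indices 50 through 87: 38 terms.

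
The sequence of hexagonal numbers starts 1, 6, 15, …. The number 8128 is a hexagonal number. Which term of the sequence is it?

Set n(2n−1) = 8128, giving 2n² − n − 8128 = 0.
The discriminant is 1 + 8·8128 = 65025, and √65025 = 255.
So n = (1 + 255) / 4 = 256/4 = 64.
Check: 64·(2·64 − 1) = 8128. ✓

64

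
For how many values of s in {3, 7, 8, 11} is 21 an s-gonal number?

s = 3: P(3, 6) = 21. ✓
s = 7: P(7, 3) = 18 and P(7, 4) = 34; 21 is not s-gonal.
s = 8: P(8, 3) = 21. ✓
s = 11: P(11, 2) = 11 and P(11, 3) = 30; 21 is not s-gonal.
Hits: s ∈ {3, 8} → 2.

2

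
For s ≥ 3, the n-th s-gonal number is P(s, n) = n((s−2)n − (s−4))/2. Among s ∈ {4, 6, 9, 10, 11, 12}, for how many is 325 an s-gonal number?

s = 4: P(4, 18) = 324 and P(4, 19) = 361; 325 is not s-gonal.
s = 6: P(6, 13) = 325. ✓
s = 9: P(9, 10) = 325. ✓
s = 10: P(10, 9) = 297 and P(10, 10) = 370; 325 is not s-gonal.
s = 11: P(11, 8) = 260 and P(11, 9) = 333; 325 is not s-gonal.
s = 12: P(12, 8) = 288 and P(12, 9) = 369; 325 is not s-gonal.
Hits: s ∈ {6, 9} → 2.

2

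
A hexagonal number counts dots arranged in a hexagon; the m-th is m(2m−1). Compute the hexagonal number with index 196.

The 196th hexagonal number is n(2n−1) with n = 196.
196·(2·196 − 1) = 196·391 = 76636.

76636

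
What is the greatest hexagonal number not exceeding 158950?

158766

Solve n(2n−1) ≤ 158950 for integer n.
n = 282 gives 158766 ≤ 158950, while n = 283 gives 159895 > 158950; so the answer is 158766.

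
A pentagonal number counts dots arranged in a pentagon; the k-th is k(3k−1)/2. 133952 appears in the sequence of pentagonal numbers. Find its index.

299

Set n(3n−1)/2 = 133952, giving 3n² − n − 267904 = 0.
The discriminant is 1 + 24·133952 = 3214849, and √3214849 = 1793.
So n = (1 + 1793) / 6 = 1794/6 = 299.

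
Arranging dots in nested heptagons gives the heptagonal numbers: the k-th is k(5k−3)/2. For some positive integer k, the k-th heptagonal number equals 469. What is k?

Set n(5n−3)/2 = 469, giving 5n² − 3n − 938 = 0.
The discriminant is 9 + 40·469 = 18769, and √18769 = 137.
So n = (3 + 137) / 10 = 140/10 = 14.

14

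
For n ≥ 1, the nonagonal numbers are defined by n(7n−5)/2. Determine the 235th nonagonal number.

The 235th nonagonal number is n(7n−5)/2 with n = 235.
235·(7·235 − 5)/2 = 235·1640/2 = 235·820 = 192700.

192700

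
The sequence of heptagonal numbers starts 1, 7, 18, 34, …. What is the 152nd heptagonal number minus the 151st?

Consecutive heptagonal numbers differ by 5n − 4: here 5·152 − 4 = 756.

756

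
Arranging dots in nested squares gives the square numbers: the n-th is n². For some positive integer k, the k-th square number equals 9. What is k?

We need n² = 9, so n = √9 = 3.
Check: 3² = 9. ✓

3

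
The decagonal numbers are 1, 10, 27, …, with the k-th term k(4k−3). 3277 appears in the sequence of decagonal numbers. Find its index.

29

Set n(4n−3) = 3277, giving 4n² − 3n − 3277 = 0.
So n = (3 + 229) / 8 = 232/8 = 29.
Check: 29·(4·29 − 3) = 3277. ✓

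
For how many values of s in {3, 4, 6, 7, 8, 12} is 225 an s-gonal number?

s = 3: P(3, 20) = 210 and P(3, 21) = 231; 225 is not s-gonal.
s = 4: P(4, 15) = 225. ✓
s = 6: P(6, 10) = 190 and P(6, 11) = 231; 225 is not s-gonal.
s = 7: P(7, 9) = 189 and P(7, 10) = 235; 225 is not s-gonal.
s = 8: P(8, 9) = 225. ✓
s = 12: P(12, 7) = 217 and P(12, 8) = 288; 225 is not s-gonal.
Hits: s ∈ {4, 8} → 2.

2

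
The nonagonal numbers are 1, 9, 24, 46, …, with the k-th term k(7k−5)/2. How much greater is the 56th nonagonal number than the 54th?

56·(7·56 − 5)/2 = 10836 and 54·(7·54 − 5)/2 = 10071.
Difference: 10836 − 10071 = 765.

765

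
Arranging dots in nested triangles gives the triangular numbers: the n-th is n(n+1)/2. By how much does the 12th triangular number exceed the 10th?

23

12·13/2 = 78 and 10·11/2 = 55.
Difference: 78 − 55 = 23.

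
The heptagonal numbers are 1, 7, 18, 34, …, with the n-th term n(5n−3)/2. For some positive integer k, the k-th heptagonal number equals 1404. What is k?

24

Set n(5n−3)/2 = 1404, giving 5n² − 3n − 2808 = 0.
The discriminant is 9 + 40·1404 = 56169, and √56169 = 237.
So n = (3 + 237) / 10 = 240/10 = 24.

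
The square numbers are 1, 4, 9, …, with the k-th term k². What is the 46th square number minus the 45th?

n² − (n−1)² = 2n − 1, so 46² − 45² = 2·46 − 1 = 91.

91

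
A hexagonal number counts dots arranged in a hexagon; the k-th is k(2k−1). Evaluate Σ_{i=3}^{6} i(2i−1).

154

Σ i(2i−1) = 2Σi² − Σi over i = 3..6.
Σi = 21 − 3 = 18 and Σi² = 91 − 5 = 86.
2·86 − 1·18 = 154.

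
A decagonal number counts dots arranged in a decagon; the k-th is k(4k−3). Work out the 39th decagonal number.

5967

The 39th decagonal number is n(4n−3) with n = 39.
39·(4·39 − 3) = 39·153 = 5967.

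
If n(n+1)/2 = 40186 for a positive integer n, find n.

283

Set n(n+1)/2 = 40186, giving n² + n − 80372 = 0.
The discriminant is 1 + 8·40186 = 321489, and √321489 = 567.
So n = (-1 + 567) / 2 = 566/2 = 283.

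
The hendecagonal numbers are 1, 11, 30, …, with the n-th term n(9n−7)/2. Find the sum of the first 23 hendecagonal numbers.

Σ i(9i−7)/2 = (9Σi² − 7Σi) / 2 over i = 1..23.
Σi = 276 and Σi² = 4324.
(9·4324 − 7·276) / 2 = 36984/2 = 18492.

18492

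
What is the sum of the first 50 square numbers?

Σ_{i=1}^{50} i² = 50·51·101/6 = 42925.

42925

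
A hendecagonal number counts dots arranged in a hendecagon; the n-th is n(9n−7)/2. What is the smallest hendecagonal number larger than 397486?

Solve n(9n−7)/2 > 397486 for integer n.
The largest n with value ≤ 397486 is 297 (since 395901 ≤ 397486 < 398575), so the first above is n = 298, value 398575.

398575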